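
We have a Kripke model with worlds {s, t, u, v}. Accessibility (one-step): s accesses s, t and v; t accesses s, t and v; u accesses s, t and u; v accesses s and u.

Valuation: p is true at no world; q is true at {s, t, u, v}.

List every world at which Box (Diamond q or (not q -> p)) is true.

{s, t, u, v}

s: successors {s, t, v}; Diamond q or (not q -> p) there: s:T, t:T, v:T. ✓
t: successors {s, t, v}; Diamond q or (not q -> p) there: s:T, t:T, v:T. ✓
u: successors {s, t, u}; Diamond q or (not q -> p) there: s:T, t:T, u:T. ✓
v: successors {s, u}; Diamond q or (not q -> p) there: s:T, u:T. ✓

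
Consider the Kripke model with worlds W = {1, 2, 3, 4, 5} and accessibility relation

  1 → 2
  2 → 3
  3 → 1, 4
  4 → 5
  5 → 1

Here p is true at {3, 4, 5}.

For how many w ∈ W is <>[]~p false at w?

2

1: successors {2}; []~p there: 2:F. ✗
2: successors {3}; []~p there: 3:F. ✗
3: successors {1, 4}; []~p there: 1:T, 4:F. ✓
4: successors {5}; []~p there: 5:T. ✓
5: successors {1}; []~p there: 1:T. ✓
Satisfying worlds: {3, 4, 5}.
So <>[]~p fails at the other 2 worlds.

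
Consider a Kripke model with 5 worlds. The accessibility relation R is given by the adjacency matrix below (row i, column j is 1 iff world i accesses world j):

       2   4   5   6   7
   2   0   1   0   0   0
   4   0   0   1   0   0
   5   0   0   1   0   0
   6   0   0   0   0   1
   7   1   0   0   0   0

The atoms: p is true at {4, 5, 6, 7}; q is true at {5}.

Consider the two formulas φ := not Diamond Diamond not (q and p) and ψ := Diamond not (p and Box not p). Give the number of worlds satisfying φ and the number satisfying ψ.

3 and 4

For not Diamond Diamond not (q and p):
2: Diamond Diamond not (q and p) is F. ✓
4: Diamond Diamond not (q and p) is F. ✓
5: Diamond Diamond not (q and p) is F. ✓
6: Diamond Diamond not (q and p) is T. ✗
7: Diamond Diamond not (q and p) is T. ✗
— 3 worlds.
For Diamond not (p and Box not p):
2: successors {4}; not (p and Box not p) there: 4:T. ✓
4: successors {5}; not (p and Box not p) there: 5:T. ✓
5: successors {5}; not (p and Box not p) there: 5:T. ✓
6: successors {7}; not (p and Box not p) there: 7:F. ✗
7: successors {2}; not (p and Box not p) there: 2:T. ✓
— 4 worlds.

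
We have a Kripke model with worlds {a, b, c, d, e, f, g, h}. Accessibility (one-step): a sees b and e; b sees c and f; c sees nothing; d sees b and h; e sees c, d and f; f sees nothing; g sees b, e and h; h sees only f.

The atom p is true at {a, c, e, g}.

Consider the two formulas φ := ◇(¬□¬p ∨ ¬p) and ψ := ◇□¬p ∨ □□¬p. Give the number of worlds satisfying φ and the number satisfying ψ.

For ◇(¬□¬p ∨ ¬p):
a: successors {b, e}; ¬□¬p ∨ ¬p there: b:T, e:T. ✓
b: successors {c, f}; ¬□¬p ∨ ¬p there: c:F, f:T. ✓
c: no successors, so ◇(¬□¬p ∨ ¬p) fails. ✗
d: successors {b, h}; ¬□¬p ∨ ¬p there: b:T, h:T. ✓
e: successors {c, d, f}; ¬□¬p ∨ ¬p there: c:F, d:T, f:T. ✓
f: no successors, so ◇(¬□¬p ∨ ¬p) fails. ✗
g: successors {b, e, h}; ¬□¬p ∨ ¬p there: b:T, e:T, h:T. ✓
h: successors {f}; ¬□¬p ∨ ¬p there: f:T. ✓
— 6 worlds.
For ◇□¬p ∨ □□¬p:
a: ◇□¬p is F, □□¬p is F. ✗
b: ◇□¬p is T, □□¬p is T. ✓
c: ◇□¬p is F, □□¬p is T. ✓
d: ◇□¬p is T, □□¬p is F. ✓
e: ◇□¬p is T, □□¬p is T. ✓
f: ◇□¬p is F, □□¬p is T. ✓
g: ◇□¬p is T, □□¬p is F. ✓
h: ◇□¬p is T, □□¬p is T. ✓
— 7 worlds.

6 and 7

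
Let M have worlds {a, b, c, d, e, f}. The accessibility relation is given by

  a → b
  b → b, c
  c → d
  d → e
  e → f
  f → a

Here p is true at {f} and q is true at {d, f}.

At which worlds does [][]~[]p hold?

{a, b, d, e, f}

a: successors {b}; []~[]p there: b:T. ✓
b: successors {b, c}; []~[]p there: b:T, c:T. ✓
c: successors {d}; []~[]p there: d:F. ✗
d: successors {e}; []~[]p there: e:T. ✓
e: successors {f}; []~[]p there: f:T. ✓
f: successors {a}; []~[]p there: a:T. ✓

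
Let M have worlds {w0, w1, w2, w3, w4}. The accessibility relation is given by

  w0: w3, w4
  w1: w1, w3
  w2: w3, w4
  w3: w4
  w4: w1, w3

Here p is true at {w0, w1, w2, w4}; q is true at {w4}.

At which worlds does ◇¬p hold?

{w0, w1, w2, w4}

w0: successors {w3, w4}; ¬p there: w3:T, w4:F. ✓
w1: successors {w1, w3}; ¬p there: w1:F, w3:T. ✓
w2: successors {w3, w4}; ¬p there: w3:T, w4:F. ✓
w3: successors {w4}; ¬p there: w4:F. ✗
w4: successors {w1, w3}; ¬p there: w1:F, w3:T. ✓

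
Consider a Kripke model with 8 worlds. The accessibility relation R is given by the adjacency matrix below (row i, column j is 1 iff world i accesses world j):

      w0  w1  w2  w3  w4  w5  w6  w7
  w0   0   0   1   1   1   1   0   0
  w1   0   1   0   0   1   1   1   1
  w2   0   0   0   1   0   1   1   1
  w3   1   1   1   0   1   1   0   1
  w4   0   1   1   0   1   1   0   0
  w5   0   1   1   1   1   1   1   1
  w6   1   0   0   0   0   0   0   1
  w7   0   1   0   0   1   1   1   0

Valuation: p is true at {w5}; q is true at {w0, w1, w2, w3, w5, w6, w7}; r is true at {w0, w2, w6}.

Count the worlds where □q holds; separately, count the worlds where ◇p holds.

2 and 7

For □q:
w0: successors {w2, w3, w4, w5}; q there: w2:T, w3:T, w4:F, w5:T. ✗
w1: successors {w1, w4, w5, w6, w7}; q there: w1:T, w4:F, w5:T, w6:T, w7:T. ✗
w2: successors {w3, w5, w6, w7}; q there: w3:T, w5:T, w6:T, w7:T. ✓
w3: successors {w0, w1, w2, w4, w5, w7}; q there: w0:T, w1:T, w2:T, w4:F, w5:T, w7:T. ✗
w4: successors {w1, w2, w4, w5}; q there: w1:T, w2:T, w4:F, w5:T. ✗
w5: successors {w1, w2, w3, w4, w5, w6, w7}; q there: w1:T, w2:T, w3:T, w4:F, w5:T, w6:T, w7:T. ✗
w6: successors {w0, w7}; q there: w0:T, w7:T. ✓
w7: successors {w1, w4, w5, w6}; q there: w1:T, w4:F, w5:T, w6:T. ✗
— 2 worlds.
For ◇p:
w0: successors {w2, w3, w4, w5}; p there: w2:F, w3:F, w4:F, w5:T. ✓
w1: successors {w1, w4, w5, w6, w7}; p there: w1:F, w4:F, w5:T, w6:F, w7:F. ✓
w2: successors {w3, w5, w6, w7}; p there: w3:F, w5:T, w6:F, w7:F. ✓
w3: successors {w0, w1, w2, w4, w5, w7}; p there: w0:F, w1:F, w2:F, w4:F, w5:T, w7:F. ✓
w4: successors {w1, w2, w4, w5}; p there: w1:F, w2:F, w4:F, w5:T. ✓
w5: successors {w1, w2, w3, w4, w5, w6, w7}; p there: w1:F, w2:F, w3:F, w4:F, w5:T, w6:F, w7:F. ✓
w6: successors {w0, w7}; p there: w0:F, w7:F. ✗
w7: successors {w1, w4, w5, w6}; p there: w1:F, w4:F, w5:T, w6:F. ✓
— 7 worlds.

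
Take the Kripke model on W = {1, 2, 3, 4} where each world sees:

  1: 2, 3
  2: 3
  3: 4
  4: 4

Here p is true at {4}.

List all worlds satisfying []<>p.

{2, 3, 4}

1: successors {2, 3}; <>p there: 2:F, 3:T. ✗
2: successors {3}; <>p there: 3:T. ✓
3: successors {4}; <>p there: 4:T. ✓
4: successors {4}; <>p there: 4:T. ✓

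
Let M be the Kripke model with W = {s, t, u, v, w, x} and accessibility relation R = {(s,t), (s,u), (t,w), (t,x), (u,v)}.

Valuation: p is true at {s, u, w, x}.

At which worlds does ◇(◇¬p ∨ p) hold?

s: successors {t, u}; ◇¬p ∨ p there: t:F, u:T. ✓
t: successors {w, x}; ◇¬p ∨ p there: w:T, x:T. ✓
u: successors {v}; ◇¬p ∨ p there: v:F. ✗
v: no successors, so ◇(◇¬p ∨ p) fails. ✗
w: no successors, so ◇(◇¬p ∨ p) fails. ✗
x: no successors, so ◇(◇¬p ∨ p) fails. ✗

{s, t}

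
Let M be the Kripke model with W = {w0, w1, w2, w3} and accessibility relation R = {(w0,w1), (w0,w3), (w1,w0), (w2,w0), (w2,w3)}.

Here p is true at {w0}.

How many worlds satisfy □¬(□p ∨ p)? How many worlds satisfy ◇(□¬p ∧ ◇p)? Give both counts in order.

For □¬(□p ∨ p):
w0: successors {w1, w3}; ¬(□p ∨ p) there: w1:F, w3:F. ✗
w1: successors {w0}; ¬(□p ∨ p) there: w0:F. ✗
w2: successors {w0, w3}; ¬(□p ∨ p) there: w0:F, w3:F. ✗
w3: no successors, so □¬(□p ∨ p) holds vacuously. ✓
— 1 world.
For ◇(□¬p ∧ ◇p):
w0: successors {w1, w3}; □¬p ∧ ◇p there: w1:F, w3:F. ✗
w1: successors {w0}; □¬p ∧ ◇p there: w0:F. ✗
w2: successors {w0, w3}; □¬p ∧ ◇p there: w0:F, w3:F. ✗
w3: no successors, so ◇(□¬p ∧ ◇p) fails. ✗
— 0 worlds.

1 and 0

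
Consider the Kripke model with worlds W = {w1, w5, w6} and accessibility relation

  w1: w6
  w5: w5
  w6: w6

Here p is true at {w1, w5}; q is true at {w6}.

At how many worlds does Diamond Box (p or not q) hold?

w1: successors {w6}; Box (p or not q) there: w6:F. ✗
w5: successors {w5}; Box (p or not q) there: w5:T. ✓
w6: successors {w6}; Box (p or not q) there: w6:F. ✗
Satisfying worlds: {w5}.

1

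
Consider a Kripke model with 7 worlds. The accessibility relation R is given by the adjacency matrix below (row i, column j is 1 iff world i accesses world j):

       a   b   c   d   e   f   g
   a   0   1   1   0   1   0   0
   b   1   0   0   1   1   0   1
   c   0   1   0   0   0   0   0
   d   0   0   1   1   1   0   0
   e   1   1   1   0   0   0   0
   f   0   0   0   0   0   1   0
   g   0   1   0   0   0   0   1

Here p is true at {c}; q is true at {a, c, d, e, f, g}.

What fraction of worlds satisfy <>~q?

a: successors {b, c, e}; ~q there: b:T, c:F, e:F. ✓
b: successors {a, d, e, g}; ~q there: a:F, d:F, e:F, g:F. ✗
c: successors {b}; ~q there: b:T. ✓
d: successors {c, d, e}; ~q there: c:F, d:F, e:F. ✗
e: successors {a, b, c}; ~q there: a:F, b:T, c:F. ✓
f: successors {f}; ~q there: f:F. ✗
g: successors {b, g}; ~q there: b:T, g:F. ✓
That's 4 of 7 worlds, so 4/7.

4/7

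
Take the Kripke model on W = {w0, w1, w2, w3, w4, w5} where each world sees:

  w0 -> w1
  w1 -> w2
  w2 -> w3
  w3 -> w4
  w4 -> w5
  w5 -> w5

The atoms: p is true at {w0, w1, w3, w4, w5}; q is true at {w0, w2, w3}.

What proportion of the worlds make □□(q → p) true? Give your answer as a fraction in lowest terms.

w0: successors {w1}; □(q → p) there: w1:F. ✗
w1: successors {w2}; □(q → p) there: w2:T. ✓
w2: successors {w3}; □(q → p) there: w3:T. ✓
w3: successors {w4}; □(q → p) there: w4:T. ✓
w4: successors {w5}; □(q → p) there: w5:T. ✓
w5: successors {w5}; □(q → p) there: w5:T. ✓
That's 5 of 6 worlds, so 5/6.

5/6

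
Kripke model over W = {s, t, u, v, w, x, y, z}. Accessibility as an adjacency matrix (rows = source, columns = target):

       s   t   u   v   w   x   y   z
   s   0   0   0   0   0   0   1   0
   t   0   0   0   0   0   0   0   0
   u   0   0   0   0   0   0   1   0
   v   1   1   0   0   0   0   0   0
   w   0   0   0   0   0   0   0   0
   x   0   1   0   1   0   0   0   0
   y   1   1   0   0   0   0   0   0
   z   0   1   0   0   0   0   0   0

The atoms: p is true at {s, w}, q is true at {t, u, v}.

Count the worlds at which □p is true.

2

s: successors {y}; p there: y:F. ✗
t: no successors, so □p holds vacuously. ✓
u: successors {y}; p there: y:F. ✗
v: successors {s, t}; p there: s:T, t:F. ✗
w: no successors, so □p holds vacuously. ✓
x: successors {t, v}; p there: t:F, v:F. ✗
y: successors {s, t}; p there: s:T, t:F. ✗
z: successors {t}; p there: t:F. ✗
Satisfying worlds: {t, w}.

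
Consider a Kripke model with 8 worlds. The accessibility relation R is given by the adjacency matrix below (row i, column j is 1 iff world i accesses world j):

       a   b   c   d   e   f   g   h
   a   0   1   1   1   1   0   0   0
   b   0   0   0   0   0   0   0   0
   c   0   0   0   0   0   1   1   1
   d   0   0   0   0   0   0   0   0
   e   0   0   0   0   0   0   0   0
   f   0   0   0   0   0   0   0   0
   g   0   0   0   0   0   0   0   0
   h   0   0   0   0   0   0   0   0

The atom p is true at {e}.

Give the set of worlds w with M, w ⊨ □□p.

{b, c, d, e, f, g, h}

a: successors {b, c, d, e}; □p there: b:T, c:F, d:T, e:T. ✗
b: no successors, so □□p holds vacuously. ✓
c: successors {f, g, h}; □p there: f:T, g:T, h:T. ✓
d: no successors, so □□p holds vacuously. ✓
e: no successors, so □□p holds vacuously. ✓
f: no successors, so □□p holds vacuously. ✓
g: no successors, so □□p holds vacuously. ✓
h: no successors, so □□p holds vacuously. ✓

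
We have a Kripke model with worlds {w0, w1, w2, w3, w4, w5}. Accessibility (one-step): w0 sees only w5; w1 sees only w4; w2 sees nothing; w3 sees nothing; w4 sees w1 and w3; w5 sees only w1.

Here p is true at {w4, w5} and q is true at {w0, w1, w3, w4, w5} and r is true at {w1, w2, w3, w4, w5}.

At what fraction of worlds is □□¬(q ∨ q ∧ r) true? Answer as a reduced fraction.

w0: successors {w5}; □¬(q ∨ q ∧ r) there: w5:F. ✗
w1: successors {w4}; □¬(q ∨ q ∧ r) there: w4:F. ✗
w2: no successors, so □□¬(q ∨ q ∧ r) holds vacuously. ✓
w3: no successors, so □□¬(q ∨ q ∧ r) holds vacuously. ✓
w4: successors {w1, w3}; □¬(q ∨ q ∧ r) there: w1:F, w3:T. ✗
w5: successors {w1}; □¬(q ∨ q ∧ r) there: w1:F. ✗
That's 2 of 6 worlds, so 2/6 = 1/3.

1/3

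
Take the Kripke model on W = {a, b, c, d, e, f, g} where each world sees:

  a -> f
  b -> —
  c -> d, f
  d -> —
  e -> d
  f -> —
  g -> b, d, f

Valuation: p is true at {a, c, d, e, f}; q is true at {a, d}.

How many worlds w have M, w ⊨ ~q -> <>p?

a: ~q is F, <>p is T. ✓
b: ~q is T, <>p is F. ✗
c: ~q is T, <>p is T. ✓
d: ~q is F, <>p is F. ✓
e: ~q is T, <>p is T. ✓
f: ~q is T, <>p is F. ✗
g: ~q is T, <>p is T. ✓
Satisfying worlds: {a, c, d, e, g}.

5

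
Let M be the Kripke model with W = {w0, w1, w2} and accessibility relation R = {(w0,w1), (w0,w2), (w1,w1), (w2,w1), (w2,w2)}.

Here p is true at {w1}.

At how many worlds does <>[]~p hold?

w0: successors {w1, w2}; []~p there: w1:F, w2:F. ✗
w1: successors {w1}; []~p there: w1:F. ✗
w2: successors {w1, w2}; []~p there: w1:F, w2:F. ✗
Satisfying worlds: ∅.

0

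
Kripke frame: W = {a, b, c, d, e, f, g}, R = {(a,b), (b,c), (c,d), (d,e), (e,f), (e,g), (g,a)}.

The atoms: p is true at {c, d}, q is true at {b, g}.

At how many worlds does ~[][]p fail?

3

a: [][]p is T. ✗
b: [][]p is T. ✗
c: [][]p is F. ✓
d: [][]p is F. ✓
e: [][]p is F. ✓
f: [][]p is T. ✗
g: [][]p is F. ✓
Satisfying worlds: {c, d, e, g}.
So ~[][]p fails at the other 3 worlds.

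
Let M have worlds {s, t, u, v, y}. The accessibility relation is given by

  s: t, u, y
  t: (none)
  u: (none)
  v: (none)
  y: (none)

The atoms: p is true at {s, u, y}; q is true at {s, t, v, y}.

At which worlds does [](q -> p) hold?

s: successors {t, u, y}; q -> p there: t:F, u:T, y:T. ✗
t: no successors, so [](q -> p) holds vacuously. ✓
u: no successors, so [](q -> p) holds vacuously. ✓
v: no successors, so [](q -> p) holds vacuously. ✓
y: no successors, so [](q -> p) holds vacuously. ✓

{t, u, v, y}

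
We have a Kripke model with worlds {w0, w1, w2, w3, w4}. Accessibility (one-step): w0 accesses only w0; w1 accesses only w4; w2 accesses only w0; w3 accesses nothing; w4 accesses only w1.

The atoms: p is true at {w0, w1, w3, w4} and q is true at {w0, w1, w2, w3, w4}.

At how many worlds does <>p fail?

w0: successors {w0}; p there: w0:T. ✓
w1: successors {w4}; p there: w4:T. ✓
w2: successors {w0}; p there: w0:T. ✓
w3: no successors, so <>p fails. ✗
w4: successors {w1}; p there: w1:T. ✓
Satisfying worlds: {w0, w1, w2, w4}.
So <>p fails at the other 1 world.

1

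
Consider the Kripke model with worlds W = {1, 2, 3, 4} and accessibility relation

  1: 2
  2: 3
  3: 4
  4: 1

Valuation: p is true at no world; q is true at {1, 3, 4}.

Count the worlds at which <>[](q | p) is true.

1: successors {2}; [](q | p) there: 2:T. ✓
2: successors {3}; [](q | p) there: 3:T. ✓
3: successors {4}; [](q | p) there: 4:T. ✓
4: successors {1}; [](q | p) there: 1:F. ✗
Satisfying worlds: {1, 2, 3}.

3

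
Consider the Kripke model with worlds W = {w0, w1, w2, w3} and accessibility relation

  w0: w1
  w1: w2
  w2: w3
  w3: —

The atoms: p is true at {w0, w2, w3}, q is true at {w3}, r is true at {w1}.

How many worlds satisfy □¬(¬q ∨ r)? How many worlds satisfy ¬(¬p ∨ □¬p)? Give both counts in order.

For □¬(¬q ∨ r):
w0: successors {w1}; ¬(¬q ∨ r) there: w1:F. ✗
w1: successors {w2}; ¬(¬q ∨ r) there: w2:F. ✗
w2: successors {w3}; ¬(¬q ∨ r) there: w3:T. ✓
w3: no successors, so □¬(¬q ∨ r) holds vacuously. ✓
— 2 worlds.
For ¬(¬p ∨ □¬p):
w0: ¬p ∨ □¬p is T. ✗
w1: ¬p ∨ □¬p is T. ✗
w2: ¬p ∨ □¬p is F. ✓
w3: ¬p ∨ □¬p is T. ✗
— 1 world.

2 and 1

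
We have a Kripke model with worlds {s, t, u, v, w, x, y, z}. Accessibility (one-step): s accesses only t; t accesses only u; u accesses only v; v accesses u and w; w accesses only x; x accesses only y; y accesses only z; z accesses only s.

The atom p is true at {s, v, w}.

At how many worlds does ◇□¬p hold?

s: successors {t}; □¬p there: t:T. ✓
t: successors {u}; □¬p there: u:F. ✗
u: successors {v}; □¬p there: v:F. ✗
v: successors {u, w}; □¬p there: u:F, w:T. ✓
w: successors {x}; □¬p there: x:T. ✓
x: successors {y}; □¬p there: y:T. ✓
y: successors {z}; □¬p there: z:F. ✗
z: successors {s}; □¬p there: s:T. ✓
Satisfying worlds: {s, v, w, x, z}.

5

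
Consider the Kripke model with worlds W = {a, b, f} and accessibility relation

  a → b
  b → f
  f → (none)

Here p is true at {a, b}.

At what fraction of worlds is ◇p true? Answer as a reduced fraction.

a: successors {b}; p there: b:T. ✓
b: successors {f}; p there: f:F. ✗
f: no successors, so ◇p fails. ✗
That's 1 of 3 worlds, so 1/3.

1/3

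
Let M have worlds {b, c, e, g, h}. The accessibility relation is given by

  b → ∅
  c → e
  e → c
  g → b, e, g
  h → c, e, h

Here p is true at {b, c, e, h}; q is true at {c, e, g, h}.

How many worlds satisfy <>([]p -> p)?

b: no successors, so <>([]p -> p) fails. ✗
c: successors {e}; []p -> p there: e:T. ✓
e: successors {c}; []p -> p there: c:T. ✓
g: successors {b, e, g}; []p -> p there: b:T, e:T, g:T. ✓
h: successors {c, e, h}; []p -> p there: c:T, e:T, h:T. ✓
Satisfying worlds: {c, e, g, h}.

4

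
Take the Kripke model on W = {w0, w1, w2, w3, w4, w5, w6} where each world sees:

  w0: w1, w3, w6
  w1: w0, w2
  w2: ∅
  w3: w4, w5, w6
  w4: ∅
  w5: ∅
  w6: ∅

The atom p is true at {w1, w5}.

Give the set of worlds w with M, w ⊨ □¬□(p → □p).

{w2, w4, w5, w6}

w0: successors {w1, w3, w6}; ¬□(p → □p) there: w1:F, w3:F, w6:F. ✗
w1: successors {w0, w2}; ¬□(p → □p) there: w0:T, w2:F. ✗
w2: no successors, so □¬□(p → □p) holds vacuously. ✓
w3: successors {w4, w5, w6}; ¬□(p → □p) there: w4:F, w5:F, w6:F. ✗
w4: no successors, so □¬□(p → □p) holds vacuously. ✓
w5: no successors, so □¬□(p → □p) holds vacuously. ✓
w6: no successors, so □¬□(p → □p) holds vacuously. ✓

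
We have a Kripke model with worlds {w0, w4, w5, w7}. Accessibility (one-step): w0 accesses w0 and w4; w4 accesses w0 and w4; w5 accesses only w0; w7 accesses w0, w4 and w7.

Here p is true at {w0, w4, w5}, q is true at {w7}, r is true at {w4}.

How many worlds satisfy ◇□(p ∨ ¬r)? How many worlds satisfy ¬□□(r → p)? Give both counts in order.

4 and 0

For ◇□(p ∨ ¬r):
w0: successors {w0, w4}; □(p ∨ ¬r) there: w0:T, w4:T. ✓
w4: successors {w0, w4}; □(p ∨ ¬r) there: w0:T, w4:T. ✓
w5: successors {w0}; □(p ∨ ¬r) there: w0:T. ✓
w7: successors {w0, w4, w7}; □(p ∨ ¬r) there: w0:T, w4:T, w7:T. ✓
— 4 worlds.
For ¬□□(r → p):
w0: □□(r → p) is T. ✗
w4: □□(r → p) is T. ✗
w5: □□(r → p) is T. ✗
w7: □□(r → p) is T. ✗
— 0 worlds.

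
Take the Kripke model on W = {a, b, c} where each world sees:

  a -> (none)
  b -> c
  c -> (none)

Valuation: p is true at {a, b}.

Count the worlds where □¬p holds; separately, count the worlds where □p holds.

3 and 2

For □¬p:
a: no successors, so □¬p holds vacuously. ✓
b: successors {c}; ¬p there: c:T. ✓
c: no successors, so □¬p holds vacuously. ✓
— 3 worlds.
For □p:
a: no successors, so □p holds vacuously. ✓
b: successors {c}; p there: c:F. ✗
c: no successors, so □p holds vacuously. ✓
— 2 worlds.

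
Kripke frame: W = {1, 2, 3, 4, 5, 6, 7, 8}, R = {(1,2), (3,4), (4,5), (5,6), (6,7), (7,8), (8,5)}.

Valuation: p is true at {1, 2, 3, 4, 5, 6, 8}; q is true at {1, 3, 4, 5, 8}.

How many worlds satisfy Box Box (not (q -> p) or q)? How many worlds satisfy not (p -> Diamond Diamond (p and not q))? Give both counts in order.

5 and 5

For Box Box (not (q -> p) or q):
1: successors {2}; Box (not (q -> p) or q) there: 2:T. ✓
2: no successors, so Box Box (not (q -> p) or q) holds vacuously. ✓
3: successors {4}; Box (not (q -> p) or q) there: 4:T. ✓
4: successors {5}; Box (not (q -> p) or q) there: 5:F. ✗
5: successors {6}; Box (not (q -> p) or q) there: 6:F. ✗
6: successors {7}; Box (not (q -> p) or q) there: 7:T. ✓
7: successors {8}; Box (not (q -> p) or q) there: 8:T. ✓
8: successors {5}; Box (not (q -> p) or q) there: 5:F. ✗
— 5 worlds.
For not (p -> Diamond Diamond (p and not q)):
1: p -> Diamond Diamond (p and not q) is F. ✓
2: p -> Diamond Diamond (p and not q) is F. ✓
3: p -> Diamond Diamond (p and not q) is F. ✓
4: p -> Diamond Diamond (p and not q) is T. ✗
5: p -> Diamond Diamond (p and not q) is F. ✓
6: p -> Diamond Diamond (p and not q) is F. ✓
7: p -> Diamond Diamond (p and not q) is T. ✗
8: p -> Diamond Diamond (p and not q) is T. ✗
— 5 worlds.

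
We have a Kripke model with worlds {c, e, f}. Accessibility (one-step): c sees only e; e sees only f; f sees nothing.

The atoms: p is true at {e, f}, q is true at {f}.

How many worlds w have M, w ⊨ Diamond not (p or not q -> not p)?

2

c: successors {e}; not (p or not q -> not p) there: e:T. ✓
e: successors {f}; not (p or not q -> not p) there: f:T. ✓
f: no successors, so Diamond not (p or not q -> not p) fails. ✗
Satisfying worlds: {c, e}.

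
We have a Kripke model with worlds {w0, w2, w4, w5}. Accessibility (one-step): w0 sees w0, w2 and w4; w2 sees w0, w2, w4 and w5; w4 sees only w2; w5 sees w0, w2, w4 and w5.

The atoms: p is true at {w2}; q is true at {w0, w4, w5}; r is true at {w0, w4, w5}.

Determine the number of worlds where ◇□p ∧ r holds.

w0: ◇□p is T, r is T. ✓
w2: ◇□p is T, r is F. ✗
w4: ◇□p is F, r is T. ✗
w5: ◇□p is T, r is T. ✓
Satisfying worlds: {w0, w5}.

2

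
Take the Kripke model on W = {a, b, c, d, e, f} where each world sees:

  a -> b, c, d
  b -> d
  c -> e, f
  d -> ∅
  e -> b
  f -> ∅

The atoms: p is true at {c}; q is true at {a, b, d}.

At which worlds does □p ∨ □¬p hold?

{b, c, d, e, f}

a: □p is F, □¬p is F. ✗
b: □p is F, □¬p is T. ✓
c: □p is F, □¬p is T. ✓
d: □p is T, □¬p is T. ✓
e: □p is F, □¬p is T. ✓
f: □p is T, □¬p is T. ✓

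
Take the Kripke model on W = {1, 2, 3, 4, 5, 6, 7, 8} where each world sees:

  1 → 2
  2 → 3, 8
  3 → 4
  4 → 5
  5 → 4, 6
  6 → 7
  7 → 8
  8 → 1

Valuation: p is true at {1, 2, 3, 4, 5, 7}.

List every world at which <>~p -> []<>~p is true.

1: <>~p is F, []<>~p is T. ✓
2: <>~p is T, []<>~p is F. ✗
3: <>~p is F, []<>~p is F. ✓
4: <>~p is F, []<>~p is T. ✓
5: <>~p is T, []<>~p is F. ✗
6: <>~p is F, []<>~p is T. ✓
7: <>~p is T, []<>~p is F. ✗
8: <>~p is F, []<>~p is F. ✓

{1, 3, 4, 6, 8}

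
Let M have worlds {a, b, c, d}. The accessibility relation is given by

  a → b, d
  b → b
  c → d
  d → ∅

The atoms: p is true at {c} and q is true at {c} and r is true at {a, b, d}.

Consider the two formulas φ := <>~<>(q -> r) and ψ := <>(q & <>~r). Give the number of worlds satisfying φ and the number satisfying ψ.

For <>~<>(q -> r):
a: successors {b, d}; ~<>(q -> r) there: b:F, d:T. ✓
b: successors {b}; ~<>(q -> r) there: b:F. ✗
c: successors {d}; ~<>(q -> r) there: d:T. ✓
d: no successors, so <>~<>(q -> r) fails. ✗
— 2 worlds.
For <>(q & <>~r):
a: successors {b, d}; q & <>~r there: b:F, d:F. ✗
b: successors {b}; q & <>~r there: b:F. ✗
c: successors {d}; q & <>~r there: d:F. ✗
d: no successors, so <>(q & <>~r) fails. ✗
— 0 worlds.

2 and 0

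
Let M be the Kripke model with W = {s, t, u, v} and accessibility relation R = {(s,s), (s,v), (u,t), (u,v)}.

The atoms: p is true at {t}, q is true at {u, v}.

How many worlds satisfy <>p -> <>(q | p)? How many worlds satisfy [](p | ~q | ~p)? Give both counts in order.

4 and 4

For <>p -> <>(q | p):
s: <>p is F, <>(q | p) is T. ✓
t: <>p is F, <>(q | p) is F. ✓
u: <>p is T, <>(q | p) is T. ✓
v: <>p is F, <>(q | p) is F. ✓
— 4 worlds.
For [](p | ~q | ~p):
s: successors {s, v}; p | ~q | ~p there: s:T, v:T. ✓
t: no successors, so [](p | ~q | ~p) holds vacuously. ✓
u: successors {t, v}; p | ~q | ~p there: t:T, v:T. ✓
v: no successors, so [](p | ~q | ~p) holds vacuously. ✓
— 4 worlds.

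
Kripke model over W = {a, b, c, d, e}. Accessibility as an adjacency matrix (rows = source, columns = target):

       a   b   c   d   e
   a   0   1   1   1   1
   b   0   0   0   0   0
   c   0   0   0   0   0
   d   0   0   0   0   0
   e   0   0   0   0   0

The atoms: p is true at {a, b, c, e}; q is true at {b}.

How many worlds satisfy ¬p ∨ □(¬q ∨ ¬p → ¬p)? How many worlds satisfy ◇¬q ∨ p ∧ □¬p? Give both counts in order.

4 and 4

For ¬p ∨ □(¬q ∨ ¬p → ¬p):
a: ¬p is F, □(¬q ∨ ¬p → ¬p) is F. ✗
b: ¬p is F, □(¬q ∨ ¬p → ¬p) is T. ✓
c: ¬p is F, □(¬q ∨ ¬p → ¬p) is T. ✓
d: ¬p is T, □(¬q ∨ ¬p → ¬p) is T. ✓
e: ¬p is F, □(¬q ∨ ¬p → ¬p) is T. ✓
— 4 worlds.
For ◇¬q ∨ p ∧ □¬p:
a: ◇¬q is T, p ∧ □¬p is F. ✓
b: ◇¬q is F, p ∧ □¬p is T. ✓
c: ◇¬q is F, p ∧ □¬p is T. ✓
d: ◇¬q is F, p ∧ □¬p is F. ✗
e: ◇¬q is F, p ∧ □¬p is T. ✓
— 4 worlds.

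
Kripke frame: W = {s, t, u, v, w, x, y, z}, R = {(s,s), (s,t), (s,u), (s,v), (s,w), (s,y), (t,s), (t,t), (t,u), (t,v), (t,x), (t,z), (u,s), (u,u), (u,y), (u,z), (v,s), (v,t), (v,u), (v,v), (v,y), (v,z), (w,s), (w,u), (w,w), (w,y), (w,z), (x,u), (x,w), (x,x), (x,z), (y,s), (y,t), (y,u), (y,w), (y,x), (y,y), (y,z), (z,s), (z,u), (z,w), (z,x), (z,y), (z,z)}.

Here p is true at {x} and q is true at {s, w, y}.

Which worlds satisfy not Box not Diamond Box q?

∅

s: Box not Diamond Box q is T. ✗
t: Box not Diamond Box q is T. ✗
u: Box not Diamond Box q is T. ✗
v: Box not Diamond Box q is T. ✗
w: Box not Diamond Box q is T. ✗
x: Box not Diamond Box q is T. ✗
y: Box not Diamond Box q is T. ✗
z: Box not Diamond Box q is T. ✗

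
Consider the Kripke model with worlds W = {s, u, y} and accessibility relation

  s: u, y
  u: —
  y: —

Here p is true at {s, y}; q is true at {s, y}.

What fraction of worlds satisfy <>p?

1/3

s: successors {u, y}; p there: u:F, y:T. ✓
u: no successors, so <>p fails. ✗
y: no successors, so <>p fails. ✗
That's 1 of 3 worlds, so 1/3.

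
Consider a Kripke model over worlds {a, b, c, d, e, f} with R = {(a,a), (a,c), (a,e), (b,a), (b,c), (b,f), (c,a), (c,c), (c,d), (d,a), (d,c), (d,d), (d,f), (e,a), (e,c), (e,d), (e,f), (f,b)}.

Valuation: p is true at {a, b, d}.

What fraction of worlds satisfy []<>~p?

a: successors {a, c, e}; <>~p there: a:T, c:T, e:T. ✓
b: successors {a, c, f}; <>~p there: a:T, c:T, f:F. ✗
c: successors {a, c, d}; <>~p there: a:T, c:T, d:T. ✓
d: successors {a, c, d, f}; <>~p there: a:T, c:T, d:T, f:F. ✗
e: successors {a, c, d, f}; <>~p there: a:T, c:T, d:T, f:F. ✗
f: successors {b}; <>~p there: b:T. ✓
That's 3 of 6 worlds, so 3/6 = 1/2.

1/2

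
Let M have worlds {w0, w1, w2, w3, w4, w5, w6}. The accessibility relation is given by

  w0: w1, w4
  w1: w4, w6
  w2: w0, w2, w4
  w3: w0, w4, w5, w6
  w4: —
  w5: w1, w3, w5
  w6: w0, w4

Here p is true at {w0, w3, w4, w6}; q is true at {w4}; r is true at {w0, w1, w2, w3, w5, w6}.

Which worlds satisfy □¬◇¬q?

w0: successors {w1, w4}; ¬◇¬q there: w1:F, w4:T. ✗
w1: successors {w4, w6}; ¬◇¬q there: w4:T, w6:F. ✗
w2: successors {w0, w2, w4}; ¬◇¬q there: w0:F, w2:F, w4:T. ✗
w3: successors {w0, w4, w5, w6}; ¬◇¬q there: w0:F, w4:T, w5:F, w6:F. ✗
w4: no successors, so □¬◇¬q holds vacuously. ✓
w5: successors {w1, w3, w5}; ¬◇¬q there: w1:F, w3:F, w5:F. ✗
w6: successors {w0, w4}; ¬◇¬q there: w0:F, w4:T. ✗

{w4}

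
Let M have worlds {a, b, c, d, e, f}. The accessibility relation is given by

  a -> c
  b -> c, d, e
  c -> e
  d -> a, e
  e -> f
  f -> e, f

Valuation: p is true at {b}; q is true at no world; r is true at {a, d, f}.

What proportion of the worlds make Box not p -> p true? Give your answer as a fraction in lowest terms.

a: Box not p is T, p is F. ✗
b: Box not p is T, p is T. ✓
c: Box not p is T, p is F. ✗
d: Box not p is T, p is F. ✗
e: Box not p is T, p is F. ✗
f: Box not p is T, p is F. ✗
That's 1 of 6 worlds, so 1/6.

1/6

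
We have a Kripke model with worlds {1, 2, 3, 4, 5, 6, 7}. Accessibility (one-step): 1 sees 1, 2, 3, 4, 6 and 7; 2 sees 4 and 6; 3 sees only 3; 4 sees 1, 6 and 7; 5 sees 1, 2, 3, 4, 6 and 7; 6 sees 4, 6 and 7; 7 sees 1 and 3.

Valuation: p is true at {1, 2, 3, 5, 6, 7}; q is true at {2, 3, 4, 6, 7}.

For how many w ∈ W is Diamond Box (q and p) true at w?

4

1: successors {1, 2, 3, 4, 6, 7}; Box (q and p) there: 1:F, 2:F, 3:T, 4:F, 6:F, 7:F. ✓
2: successors {4, 6}; Box (q and p) there: 4:F, 6:F. ✗
3: successors {3}; Box (q and p) there: 3:T. ✓
4: successors {1, 6, 7}; Box (q and p) there: 1:F, 6:F, 7:F. ✗
5: successors {1, 2, 3, 4, 6, 7}; Box (q and p) there: 1:F, 2:F, 3:T, 4:F, 6:F, 7:F. ✓
6: successors {4, 6, 7}; Box (q and p) there: 4:F, 6:F, 7:F. ✗
7: successors {1, 3}; Box (q and p) there: 1:F, 3:T. ✓
Satisfying worlds: {1, 3, 5, 7}.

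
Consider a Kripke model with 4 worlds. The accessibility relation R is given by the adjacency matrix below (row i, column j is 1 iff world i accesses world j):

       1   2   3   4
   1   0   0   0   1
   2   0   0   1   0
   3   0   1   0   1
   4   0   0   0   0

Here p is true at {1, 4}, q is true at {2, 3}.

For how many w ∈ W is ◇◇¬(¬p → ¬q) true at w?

1: successors {4}; ◇¬(¬p → ¬q) there: 4:F. ✗
2: successors {3}; ◇¬(¬p → ¬q) there: 3:T. ✓
3: successors {2, 4}; ◇¬(¬p → ¬q) there: 2:T, 4:F. ✓
4: no successors, so ◇◇¬(¬p → ¬q) fails. ✗
Satisfying worlds: {2, 3}.

2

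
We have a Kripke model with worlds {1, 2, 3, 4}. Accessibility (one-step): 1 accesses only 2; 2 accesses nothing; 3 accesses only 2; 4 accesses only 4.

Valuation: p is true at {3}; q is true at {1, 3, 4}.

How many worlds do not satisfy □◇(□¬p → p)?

1: successors {2}; ◇(□¬p → p) there: 2:F. ✗
2: no successors, so □◇(□¬p → p) holds vacuously. ✓
3: successors {2}; ◇(□¬p → p) there: 2:F. ✗
4: successors {4}; ◇(□¬p → p) there: 4:F. ✗
Satisfying worlds: {2}.
So □◇(□¬p → p) fails at the other 3 worlds.

3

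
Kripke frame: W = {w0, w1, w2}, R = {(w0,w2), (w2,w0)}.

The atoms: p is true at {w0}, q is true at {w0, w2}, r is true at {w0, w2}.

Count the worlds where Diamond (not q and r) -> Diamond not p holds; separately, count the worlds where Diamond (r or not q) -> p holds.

3 and 2

For Diamond (not q and r) -> Diamond not p:
w0: Diamond (not q and r) is F, Diamond not p is T. ✓
w1: Diamond (not q and r) is F, Diamond not p is F. ✓
w2: Diamond (not q and r) is F, Diamond not p is F. ✓
— 3 worlds.
For Diamond (r or not q) -> p:
w0: Diamond (r or not q) is T, p is T. ✓
w1: Diamond (r or not q) is F, p is F. ✓
w2: Diamond (r or not q) is T, p is F. ✗
— 2 worlds.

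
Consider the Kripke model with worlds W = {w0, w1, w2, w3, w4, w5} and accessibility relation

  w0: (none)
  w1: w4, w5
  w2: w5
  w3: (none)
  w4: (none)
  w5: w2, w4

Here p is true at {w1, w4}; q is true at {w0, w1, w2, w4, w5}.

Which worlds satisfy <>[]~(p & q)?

{w1, w5}

w0: no successors, so <>[]~(p & q) fails. ✗
w1: successors {w4, w5}; []~(p & q) there: w4:T, w5:F. ✓
w2: successors {w5}; []~(p & q) there: w5:F. ✗
w3: no successors, so <>[]~(p & q) fails. ✗
w4: no successors, so <>[]~(p & q) fails. ✗
w5: successors {w2, w4}; []~(p & q) there: w2:T, w4:T. ✓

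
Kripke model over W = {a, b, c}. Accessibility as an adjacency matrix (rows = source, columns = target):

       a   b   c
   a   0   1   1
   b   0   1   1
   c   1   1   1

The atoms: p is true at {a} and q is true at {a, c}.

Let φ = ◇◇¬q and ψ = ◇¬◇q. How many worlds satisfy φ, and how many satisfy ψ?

For ◇◇¬q:
a: successors {b, c}; ◇¬q there: b:T, c:T. ✓
b: successors {b, c}; ◇¬q there: b:T, c:T. ✓
c: successors {a, b, c}; ◇¬q there: a:T, b:T, c:T. ✓
— 3 worlds.
For ◇¬◇q:
a: successors {b, c}; ¬◇q there: b:F, c:F. ✗
b: successors {b, c}; ¬◇q there: b:F, c:F. ✗
c: successors {a, b, c}; ¬◇q there: a:F, b:F, c:F. ✗
— 0 worlds.

3 and 0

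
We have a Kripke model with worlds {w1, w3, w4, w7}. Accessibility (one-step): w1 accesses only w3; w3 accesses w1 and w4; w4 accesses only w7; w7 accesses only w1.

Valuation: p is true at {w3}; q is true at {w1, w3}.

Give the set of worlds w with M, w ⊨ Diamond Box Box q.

w1: successors {w3}; Box Box q there: w3:F. ✗
w3: successors {w1, w4}; Box Box q there: w1:F, w4:T. ✓
w4: successors {w7}; Box Box q there: w7:T. ✓
w7: successors {w1}; Box Box q there: w1:F. ✗

{w3, w4}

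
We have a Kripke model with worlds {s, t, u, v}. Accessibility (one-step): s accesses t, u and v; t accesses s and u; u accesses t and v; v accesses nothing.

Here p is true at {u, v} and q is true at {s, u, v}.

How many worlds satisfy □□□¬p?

1

s: successors {t, u, v}; □□¬p there: t:F, u:F, v:T. ✗
t: successors {s, u}; □□¬p there: s:F, u:F. ✗
u: successors {t, v}; □□¬p there: t:F, v:T. ✗
v: no successors, so □□□¬p holds vacuously. ✓
Satisfying worlds: {v}.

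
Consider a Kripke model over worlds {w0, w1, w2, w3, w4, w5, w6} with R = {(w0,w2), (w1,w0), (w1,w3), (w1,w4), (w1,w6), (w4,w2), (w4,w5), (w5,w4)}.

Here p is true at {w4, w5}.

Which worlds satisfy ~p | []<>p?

{w0, w1, w2, w3, w5, w6}

w0: ~p is T, []<>p is F. ✓
w1: ~p is T, []<>p is F. ✓
w2: ~p is T, []<>p is T. ✓
w3: ~p is T, []<>p is T. ✓
w4: ~p is F, []<>p is F. ✗
w5: ~p is F, []<>p is T. ✓
w6: ~p is T, []<>p is T. ✓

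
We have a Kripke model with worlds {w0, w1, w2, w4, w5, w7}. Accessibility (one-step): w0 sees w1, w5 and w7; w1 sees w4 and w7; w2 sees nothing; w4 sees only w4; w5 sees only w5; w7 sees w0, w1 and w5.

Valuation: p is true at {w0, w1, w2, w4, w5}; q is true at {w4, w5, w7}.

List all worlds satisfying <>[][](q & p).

w0: successors {w1, w5, w7}; [][](q & p) there: w1:F, w5:T, w7:F. ✓
w1: successors {w4, w7}; [][](q & p) there: w4:T, w7:F. ✓
w2: no successors, so <>[][](q & p) fails. ✗
w4: successors {w4}; [][](q & p) there: w4:T. ✓
w5: successors {w5}; [][](q & p) there: w5:T. ✓
w7: successors {w0, w1, w5}; [][](q & p) there: w0:F, w1:F, w5:T. ✓

{w0, w1, w4, w5, w7}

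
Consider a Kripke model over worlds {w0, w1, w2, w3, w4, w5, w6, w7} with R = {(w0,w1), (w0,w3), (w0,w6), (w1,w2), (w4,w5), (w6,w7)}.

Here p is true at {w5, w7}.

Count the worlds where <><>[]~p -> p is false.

w0: <><>[]~p is T, p is F. ✗
w1: <><>[]~p is F, p is F. ✓
w2: <><>[]~p is F, p is F. ✓
w3: <><>[]~p is F, p is F. ✓
w4: <><>[]~p is F, p is F. ✓
w5: <><>[]~p is F, p is T. ✓
w6: <><>[]~p is F, p is F. ✓
w7: <><>[]~p is F, p is T. ✓
Satisfying worlds: {w1, w2, w3, w4, w5, w6, w7}.
So <><>[]~p -> p fails at the other 1 world.

1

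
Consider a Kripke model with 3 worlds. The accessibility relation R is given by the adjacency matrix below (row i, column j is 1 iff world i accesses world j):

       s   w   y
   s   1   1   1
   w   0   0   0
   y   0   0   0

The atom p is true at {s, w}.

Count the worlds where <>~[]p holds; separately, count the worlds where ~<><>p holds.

1 and 2

For <>~[]p:
s: successors {s, w, y}; ~[]p there: s:T, w:F, y:F. ✓
w: no successors, so <>~[]p fails. ✗
y: no successors, so <>~[]p fails. ✗
— 1 world.
For ~<><>p:
s: <><>p is T. ✗
w: <><>p is F. ✓
y: <><>p is F. ✓
— 2 worlds.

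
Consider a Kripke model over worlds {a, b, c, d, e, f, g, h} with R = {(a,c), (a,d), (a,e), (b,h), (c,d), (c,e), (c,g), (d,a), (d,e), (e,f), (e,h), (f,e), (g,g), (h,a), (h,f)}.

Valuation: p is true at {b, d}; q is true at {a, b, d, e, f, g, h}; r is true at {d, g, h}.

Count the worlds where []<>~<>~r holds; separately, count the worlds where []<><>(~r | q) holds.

For []<>~<>~r:
a: successors {c, d, e}; <>~<>~r there: c:T, d:F, e:F. ✗
b: successors {h}; <>~<>~r there: h:F. ✗
c: successors {d, e, g}; <>~<>~r there: d:F, e:F, g:T. ✗
d: successors {a, e}; <>~<>~r there: a:F, e:F. ✗
e: successors {f, h}; <>~<>~r there: f:F, h:F. ✗
f: successors {e}; <>~<>~r there: e:F. ✗
g: successors {g}; <>~<>~r there: g:T. ✓
h: successors {a, f}; <>~<>~r there: a:F, f:F. ✗
— 1 world.
For []<><>(~r | q):
a: successors {c, d, e}; <><>(~r | q) there: c:T, d:T, e:T. ✓
b: successors {h}; <><>(~r | q) there: h:T. ✓
c: successors {d, e, g}; <><>(~r | q) there: d:T, e:T, g:T. ✓
d: successors {a, e}; <><>(~r | q) there: a:T, e:T. ✓
e: successors {f, h}; <><>(~r | q) there: f:T, h:T. ✓
f: successors {e}; <><>(~r | q) there: e:T. ✓
g: successors {g}; <><>(~r | q) there: g:T. ✓
h: successors {a, f}; <><>(~r | q) there: a:T, f:T. ✓
— 8 worlds.

1 and 8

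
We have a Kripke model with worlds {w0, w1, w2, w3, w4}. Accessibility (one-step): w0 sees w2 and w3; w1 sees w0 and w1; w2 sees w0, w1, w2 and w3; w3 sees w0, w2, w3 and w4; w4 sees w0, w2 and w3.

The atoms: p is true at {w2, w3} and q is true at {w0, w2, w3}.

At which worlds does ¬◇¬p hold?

w0: ◇¬p is F. ✓
w1: ◇¬p is T. ✗
w2: ◇¬p is T. ✗
w3: ◇¬p is T. ✗
w4: ◇¬p is T. ✗

{w0}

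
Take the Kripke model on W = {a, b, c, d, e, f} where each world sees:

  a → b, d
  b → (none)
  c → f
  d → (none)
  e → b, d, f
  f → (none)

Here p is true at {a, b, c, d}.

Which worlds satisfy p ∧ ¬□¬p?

{a}

a: p is T, ¬□¬p is T. ✓
b: p is T, ¬□¬p is F. ✗
c: p is T, ¬□¬p is F. ✗
d: p is T, ¬□¬p is F. ✗
e: p is F, ¬□¬p is T. ✗
f: p is F, ¬□¬p is F. ✗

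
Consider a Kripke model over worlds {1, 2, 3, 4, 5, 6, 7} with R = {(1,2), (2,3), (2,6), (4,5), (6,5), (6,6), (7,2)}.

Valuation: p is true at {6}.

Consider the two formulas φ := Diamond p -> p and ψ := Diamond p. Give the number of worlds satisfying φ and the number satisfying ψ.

For Diamond p -> p:
1: Diamond p is F, p is F. ✓
2: Diamond p is T, p is F. ✗
3: Diamond p is F, p is F. ✓
4: Diamond p is F, p is F. ✓
5: Diamond p is F, p is F. ✓
6: Diamond p is T, p is T. ✓
7: Diamond p is F, p is F. ✓
— 6 worlds.
For Diamond p:
1: successors {2}; p there: 2:F. ✗
2: successors {3, 6}; p there: 3:F, 6:T. ✓
3: no successors, so Diamond p fails. ✗
4: successors {5}; p there: 5:F. ✗
5: no successors, so Diamond p fails. ✗
6: successors {5, 6}; p there: 5:F, 6:T. ✓
7: successors {2}; p there: 2:F. ✗
— 2 worlds.

6 and 2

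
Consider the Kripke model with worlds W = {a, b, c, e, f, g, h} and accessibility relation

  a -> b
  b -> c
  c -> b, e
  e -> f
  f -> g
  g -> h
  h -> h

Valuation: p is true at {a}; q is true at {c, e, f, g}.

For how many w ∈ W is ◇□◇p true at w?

0

a: successors {b}; □◇p there: b:F. ✗
b: successors {c}; □◇p there: c:F. ✗
c: successors {b, e}; □◇p there: b:F, e:F. ✗
e: successors {f}; □◇p there: f:F. ✗
f: successors {g}; □◇p there: g:F. ✗
g: successors {h}; □◇p there: h:F. ✗
h: successors {h}; □◇p there: h:F. ✗
Satisfying worlds: ∅.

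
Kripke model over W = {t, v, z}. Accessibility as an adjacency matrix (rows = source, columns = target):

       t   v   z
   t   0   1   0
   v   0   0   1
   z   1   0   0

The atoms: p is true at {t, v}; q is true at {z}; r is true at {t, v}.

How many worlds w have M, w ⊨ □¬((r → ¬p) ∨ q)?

t: successors {v}; ¬((r → ¬p) ∨ q) there: v:T. ✓
v: successors {z}; ¬((r → ¬p) ∨ q) there: z:F. ✗
z: successors {t}; ¬((r → ¬p) ∨ q) there: t:T. ✓
Satisfying worlds: {t, z}.

2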